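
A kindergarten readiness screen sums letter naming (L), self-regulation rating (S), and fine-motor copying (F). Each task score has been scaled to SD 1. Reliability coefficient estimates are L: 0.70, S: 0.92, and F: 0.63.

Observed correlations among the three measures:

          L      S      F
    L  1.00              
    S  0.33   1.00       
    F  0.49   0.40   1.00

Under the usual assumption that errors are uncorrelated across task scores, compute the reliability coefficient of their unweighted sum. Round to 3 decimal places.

Var(L+S+F) = 3 + 2·[0.33 + 0.49 + 0.40] = 3 + 2.44 = 5.44.
Because errors are independent across components, Cov(Tᵢ,Tⱼ) = Cov(Xᵢ,Xⱼ); the off-diagonal part of the true-score variance is the same as above.
True-score variance = [0.70 + 0.92 + 0.63] + 2.44 = 2.25 + 2.44 = 4.69.
Reliability = 4.69 / 5.44 = 0.862.

0.862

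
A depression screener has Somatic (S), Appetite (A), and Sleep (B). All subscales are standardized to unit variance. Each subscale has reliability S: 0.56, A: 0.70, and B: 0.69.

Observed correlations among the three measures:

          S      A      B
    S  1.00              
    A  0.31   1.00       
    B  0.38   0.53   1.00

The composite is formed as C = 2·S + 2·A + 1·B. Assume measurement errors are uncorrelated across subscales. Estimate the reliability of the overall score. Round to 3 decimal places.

0.784

Var(C) = 2² + 2² + 1 + 2·[4·0.31 + 2·0.38 + 2·0.53] = 9 + 6.12 = 15.12.
Because errors are independent across components, Cov(Tᵢ,Tⱼ) = Cov(Xᵢ,Xⱼ); the off-diagonal part of the true-score variance is the same as above.
True-score variance = [2²·0.56 + 2²·0.70 + 0.69] + 6.12 = 5.73 + 6.12 = 11.85.
Reliability = 11.85 / 15.12 = 0.784.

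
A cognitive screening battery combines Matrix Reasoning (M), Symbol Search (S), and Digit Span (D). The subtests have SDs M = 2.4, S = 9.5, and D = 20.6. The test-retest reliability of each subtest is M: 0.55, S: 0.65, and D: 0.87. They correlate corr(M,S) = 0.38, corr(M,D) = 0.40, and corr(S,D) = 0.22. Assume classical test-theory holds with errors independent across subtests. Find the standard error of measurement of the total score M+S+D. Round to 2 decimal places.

9.45

Var(total) = 520.37 + 142.988 = 663.358.
True-score variance = 431.024 + 142.988 = 574.012, so reliability = 0.8653.
Error variance = 663.358 − 574.012 = 89.3463; SEM = √89.3463 = 9.45.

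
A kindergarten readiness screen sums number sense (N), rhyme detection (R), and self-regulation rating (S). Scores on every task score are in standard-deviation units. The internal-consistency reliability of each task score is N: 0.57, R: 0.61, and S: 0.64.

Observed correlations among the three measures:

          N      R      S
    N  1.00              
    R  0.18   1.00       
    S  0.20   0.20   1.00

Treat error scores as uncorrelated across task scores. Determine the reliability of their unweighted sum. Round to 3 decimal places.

Var(N+R+S) = 3 + 2·[0.18 + 0.20 + 0.20] = 3 + 1.16 = 4.16.
With uncorrelated errors the cross-covariances are all true-score covariance, so they carry over unchanged; only the diagonal terms shrink to ρᵢσᵢ².
True-score variance = [0.57 + 0.61 + 0.64] + 1.16 = 1.82 + 1.16 = 2.98.
Reliability = 2.98 / 4.16 = 0.716.

0.716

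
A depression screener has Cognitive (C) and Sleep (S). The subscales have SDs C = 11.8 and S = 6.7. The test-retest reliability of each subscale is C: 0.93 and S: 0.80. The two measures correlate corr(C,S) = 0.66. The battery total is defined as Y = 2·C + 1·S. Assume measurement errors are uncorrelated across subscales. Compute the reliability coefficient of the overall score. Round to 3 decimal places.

Var(Y) = 2²·11.8² + 6.7² + 2·[2·11.8·6.7·0.66] = 601.85 + 208.718 = 810.568.
Under uncorrelated errors the observed covariances equal the true-score covariances, so only the own-variance terms attenuate.
True-score variance = [2²·11.8²·0.93 + 6.7²·0.80] + 208.718 = 553.885 + 208.718 = 762.603.
Reliability = 762.603 / 810.568 = 0.941.

0.941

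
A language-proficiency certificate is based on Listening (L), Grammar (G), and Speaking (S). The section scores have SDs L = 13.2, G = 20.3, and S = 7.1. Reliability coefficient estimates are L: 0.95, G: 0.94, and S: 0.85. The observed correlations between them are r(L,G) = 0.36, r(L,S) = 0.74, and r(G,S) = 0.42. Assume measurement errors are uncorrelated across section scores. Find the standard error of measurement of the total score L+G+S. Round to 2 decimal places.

6.40

Var(total) = 636.74 + 452.706 = 1089.45.
True-score variance = 595.741 + 452.706 = 1048.45, so reliability = 0.9624.
Error variance = 1089.45 − 1048.45 = 40.9989; SEM = √40.9989 = 6.40.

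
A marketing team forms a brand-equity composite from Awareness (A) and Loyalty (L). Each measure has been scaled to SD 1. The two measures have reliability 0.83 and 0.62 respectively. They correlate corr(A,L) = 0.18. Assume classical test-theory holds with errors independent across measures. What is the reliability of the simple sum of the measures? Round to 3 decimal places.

Var(A+L) = 2 + 2·[0.18] = 2 + 0.36 = 2.36.
With uncorrelated errors the cross-covariances are all true-score covariance, so they carry over unchanged; only the diagonal terms shrink to ρᵢσᵢ².
True-score variance = [0.83 + 0.62] + 0.36 = 1.45 + 0.36 = 1.81.
Reliability = 1.81 / 2.36 = 0.767.

0.767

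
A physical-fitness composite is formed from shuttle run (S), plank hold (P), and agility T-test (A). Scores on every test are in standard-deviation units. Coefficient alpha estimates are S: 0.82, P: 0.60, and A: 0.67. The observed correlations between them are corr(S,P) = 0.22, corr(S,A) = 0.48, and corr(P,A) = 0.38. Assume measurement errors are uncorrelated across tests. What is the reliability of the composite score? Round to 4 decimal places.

Var(S+P+A) = 3 + 2·[0.22 + 0.48 + 0.38] = 3 + 2.16 = 5.16.
With uncorrelated errors the cross-covariances are all true-score covariance, so they carry over unchanged; only the diagonal terms shrink to ρᵢσᵢ².
True-score variance = [0.82 + 0.60 + 0.67] + 2.16 = 2.09 + 2.16 = 4.25.
Reliability = 4.25 / 5.16 = 0.8236.

0.8236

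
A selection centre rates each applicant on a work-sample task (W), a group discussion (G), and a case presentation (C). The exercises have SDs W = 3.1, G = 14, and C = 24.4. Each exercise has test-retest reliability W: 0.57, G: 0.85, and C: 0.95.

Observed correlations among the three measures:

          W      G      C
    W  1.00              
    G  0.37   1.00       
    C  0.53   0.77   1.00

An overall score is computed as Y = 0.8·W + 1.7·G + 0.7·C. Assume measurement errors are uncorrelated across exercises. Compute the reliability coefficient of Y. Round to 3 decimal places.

0.935

Var(Y) = 0.8²·3.1² + 1.7²·14² + 0.7²·24.4² + 2·[1.36·3.1·14·0.37 + 0.56·3.1·24.4·0.53 + 1.19·14·24.4·0.77] = 864.317 + 714.594 = 1578.91.
Because errors are independent across components, Cov(Tᵢ,Tⱼ) = Cov(Xᵢ,Xⱼ); the off-diagonal part of the true-score variance is the same as above.
True-score variance = [0.8²·3.1²·0.57 + 1.7²·14²·0.85 + 0.7²·24.4²·0.95] + 714.594 = 762.12 + 714.594 = 1476.71.
Reliability = 1476.71 / 1578.91 = 0.935.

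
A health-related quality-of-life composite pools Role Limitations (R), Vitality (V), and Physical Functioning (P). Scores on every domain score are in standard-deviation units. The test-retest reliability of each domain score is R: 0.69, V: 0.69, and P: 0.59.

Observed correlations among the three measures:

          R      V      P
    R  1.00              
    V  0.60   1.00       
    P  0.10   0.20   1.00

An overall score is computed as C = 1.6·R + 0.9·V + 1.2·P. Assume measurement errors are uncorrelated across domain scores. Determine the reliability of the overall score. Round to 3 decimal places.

0.778

Var(C) = 1.6² + 0.9² + 1.2² + 2·[1.44·0.60 + 1.92·0.10 + 1.08·0.20] = 4.81 + 2.544 = 7.354.
Under uncorrelated errors the observed covariances equal the true-score covariances, so only the own-variance terms attenuate.
True-score variance = [1.6²·0.69 + 0.9²·0.69 + 1.2²·0.59] + 2.544 = 3.1749 + 2.544 = 5.7189.
Reliability = 5.7189 / 7.354 = 0.778.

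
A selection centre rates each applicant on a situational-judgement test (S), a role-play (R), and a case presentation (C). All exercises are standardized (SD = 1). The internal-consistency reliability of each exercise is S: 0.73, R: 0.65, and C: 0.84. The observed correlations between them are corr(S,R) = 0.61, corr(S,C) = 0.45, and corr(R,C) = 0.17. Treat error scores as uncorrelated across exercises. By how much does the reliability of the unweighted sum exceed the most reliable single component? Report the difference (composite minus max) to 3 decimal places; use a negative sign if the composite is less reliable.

0.017

Var(sum) = 3 + 2.46 = 5.46; true-score variance = 2.22 + 2.46 = 4.68; composite reliability = 0.8571.
Max component reliability = 0.8400.
Difference = 0.8571 − 0.8400 = 0.017.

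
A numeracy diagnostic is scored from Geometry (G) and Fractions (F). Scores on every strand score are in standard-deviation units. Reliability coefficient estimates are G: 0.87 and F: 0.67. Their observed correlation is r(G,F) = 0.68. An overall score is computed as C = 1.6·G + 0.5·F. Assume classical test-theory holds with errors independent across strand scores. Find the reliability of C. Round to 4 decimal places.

Var(C) = 1.6² + 0.5² + 2·[0.8·0.68] = 2.81 + 1.088 = 3.898.
Because errors are independent across components, Cov(Tᵢ,Tⱼ) = Cov(Xᵢ,Xⱼ); the off-diagonal part of the true-score variance is the same as above.
True-score variance = [1.6²·0.87 + 0.5²·0.67] + 1.088 = 2.3947 + 1.088 = 3.4827.
Reliability = 3.4827 / 3.898 = 0.8935.

0.8935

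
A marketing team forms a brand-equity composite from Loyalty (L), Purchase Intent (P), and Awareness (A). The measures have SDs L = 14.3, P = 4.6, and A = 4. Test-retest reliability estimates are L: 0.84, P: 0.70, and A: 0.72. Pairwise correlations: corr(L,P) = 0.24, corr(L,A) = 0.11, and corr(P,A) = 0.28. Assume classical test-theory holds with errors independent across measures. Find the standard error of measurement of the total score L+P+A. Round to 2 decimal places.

6.60

Var(total) = 241.65 + 54.4624 = 296.112.
True-score variance = 198.104 + 54.4624 = 252.566, so reliability = 0.8529.
Error variance = 296.112 − 252.566 = 43.5464; SEM = √43.5464 = 6.60.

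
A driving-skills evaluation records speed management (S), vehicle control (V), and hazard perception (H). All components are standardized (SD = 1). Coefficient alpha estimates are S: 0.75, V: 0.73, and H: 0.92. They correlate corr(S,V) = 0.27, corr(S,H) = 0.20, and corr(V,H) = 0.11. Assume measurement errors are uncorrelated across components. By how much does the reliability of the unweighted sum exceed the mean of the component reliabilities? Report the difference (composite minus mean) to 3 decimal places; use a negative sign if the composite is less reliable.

Var(sum) = 3 + 1.16 = 4.16; true-score variance = 2.4 + 1.16 = 3.56; composite reliability = 0.8558.
Mean component reliability = 0.8000.
Difference = 0.8558 − 0.8000 = 0.056.

0.056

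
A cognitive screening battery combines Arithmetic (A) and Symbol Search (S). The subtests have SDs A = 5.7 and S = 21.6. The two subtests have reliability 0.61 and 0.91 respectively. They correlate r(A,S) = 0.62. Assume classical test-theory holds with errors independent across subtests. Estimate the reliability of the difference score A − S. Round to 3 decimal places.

0.842

Var(A−S) = 5.7² + 21.6² − 2·5.7·21.6·0.62 = 499.05 − 152.669 = 346.381.
Under uncorrelated errors the observed covariances equal the true-score covariances, so only the own-variance terms attenuate.
True-score variance = [5.7²·0.61 + 21.6²·0.91] − 152.669 = 444.389 − 152.669 = 291.72.
Reliability = 291.72 / 346.381 = 0.842.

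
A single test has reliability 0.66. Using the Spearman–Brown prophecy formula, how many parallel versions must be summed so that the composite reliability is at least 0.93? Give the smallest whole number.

k ≥ ρ*(1−ρ₁)/(ρ₁(1−ρ*)) = 0.93·0.34 / (0.66·0.07) = 6.844.
Smallest integer k = 7.

7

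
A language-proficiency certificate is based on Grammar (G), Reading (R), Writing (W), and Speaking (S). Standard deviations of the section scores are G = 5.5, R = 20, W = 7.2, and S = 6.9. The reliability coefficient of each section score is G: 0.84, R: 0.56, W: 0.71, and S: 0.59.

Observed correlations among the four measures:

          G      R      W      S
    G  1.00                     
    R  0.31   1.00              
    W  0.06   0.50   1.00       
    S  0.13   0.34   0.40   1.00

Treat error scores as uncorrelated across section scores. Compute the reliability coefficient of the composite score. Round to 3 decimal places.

Var(G+R+W+S) = 5.5² + 20² + 7.2² + 6.9² + 2·[5.5·20·0.31 + 5.5·7.2·0.06 + 5.5·6.9·0.13 + 20·7.2·0.50 + 20·6.9·0.34 + 7.2·6.9·0.40] = 529.7 + 360.403 = 890.103.
Under uncorrelated errors the observed covariances equal the true-score covariances, so only the own-variance terms attenuate.
True-score variance = [5.5²·0.84 + 20²·0.56 + 7.2²·0.71 + 6.9²·0.59] + 360.403 = 314.306 + 360.403 = 674.709.
Reliability = 674.709 / 890.103 = 0.758.

0.758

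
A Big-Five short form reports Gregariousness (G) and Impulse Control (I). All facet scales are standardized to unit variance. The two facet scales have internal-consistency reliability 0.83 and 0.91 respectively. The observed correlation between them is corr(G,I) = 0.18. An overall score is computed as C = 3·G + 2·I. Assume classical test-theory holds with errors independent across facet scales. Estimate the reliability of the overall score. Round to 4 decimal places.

0.8753

Var(C) = 3² + 2² + 2·[6·0.18] = 13 + 2.16 = 15.16.
Because errors are independent across components, Cov(Tᵢ,Tⱼ) = Cov(Xᵢ,Xⱼ); the off-diagonal part of the true-score variance is the same as above.
True-score variance = [3²·0.83 + 2²·0.91] + 2.16 = 11.11 + 2.16 = 13.27.
Reliability = 13.27 / 15.16 = 0.8753.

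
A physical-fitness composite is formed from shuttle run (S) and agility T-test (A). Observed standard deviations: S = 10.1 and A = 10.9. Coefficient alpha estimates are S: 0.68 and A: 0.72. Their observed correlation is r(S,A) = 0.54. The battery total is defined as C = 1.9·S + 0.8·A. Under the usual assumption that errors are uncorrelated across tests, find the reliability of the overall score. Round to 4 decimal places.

0.7774

Var(C) = 1.9²·10.1² + 0.8²·10.9² + 2·[1.52·10.1·10.9·0.54] = 444.294 + 180.724 = 625.018.
With uncorrelated errors the cross-covariances are all true-score covariance, so they carry over unchanged; only the diagonal terms shrink to ρᵢσᵢ².
True-score variance = [1.9²·10.1²·0.68 + 0.8²·10.9²·0.72] + 180.724 = 305.162 + 180.724 = 485.886.
Reliability = 485.886 / 625.018 = 0.7774.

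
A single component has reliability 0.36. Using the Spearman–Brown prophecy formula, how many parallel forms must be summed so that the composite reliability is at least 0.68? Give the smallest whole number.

k ≥ ρ*(1−ρ₁)/(ρ₁(1−ρ*)) = 0.68·0.64 / (0.36·0.32) = 3.778.
Smallest integer k = 4.

4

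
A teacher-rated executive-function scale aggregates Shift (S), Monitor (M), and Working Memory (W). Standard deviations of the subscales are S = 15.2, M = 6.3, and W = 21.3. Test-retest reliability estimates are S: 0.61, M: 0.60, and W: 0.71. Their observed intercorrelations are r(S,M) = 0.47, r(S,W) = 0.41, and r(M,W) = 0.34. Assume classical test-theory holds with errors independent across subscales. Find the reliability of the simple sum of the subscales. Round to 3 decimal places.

Var(S+M+W) = 15.2² + 6.3² + 21.3² + 2·[15.2·6.3·0.47 + 15.2·21.3·0.41 + 6.3·21.3·0.34] = 724.42 + 446.747 = 1171.17.
Under uncorrelated errors the observed covariances equal the true-score covariances, so only the own-variance terms attenuate.
True-score variance = [15.2²·0.61 + 6.3²·0.60 + 21.3²·0.71] + 446.747 = 486.868 + 446.747 = 933.615.
Reliability = 933.615 / 1171.17 = 0.797.

0.797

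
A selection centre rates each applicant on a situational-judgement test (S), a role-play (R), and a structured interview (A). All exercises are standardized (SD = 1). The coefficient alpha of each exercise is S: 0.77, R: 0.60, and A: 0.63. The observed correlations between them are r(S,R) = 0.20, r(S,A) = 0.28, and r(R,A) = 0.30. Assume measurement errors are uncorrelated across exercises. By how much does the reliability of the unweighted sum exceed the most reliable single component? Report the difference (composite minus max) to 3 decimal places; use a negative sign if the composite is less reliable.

Var(sum) = 3 + 1.56 = 4.56; true-score variance = 2 + 1.56 = 3.56; composite reliability = 0.7807.
Max component reliability = 0.7700.
Difference = 0.7807 − 0.7700 = 0.011.

0.011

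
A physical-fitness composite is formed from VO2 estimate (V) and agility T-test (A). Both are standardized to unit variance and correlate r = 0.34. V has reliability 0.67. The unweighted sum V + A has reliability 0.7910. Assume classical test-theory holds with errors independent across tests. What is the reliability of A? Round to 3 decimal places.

Var(V+A) = 2 + 2·0.34 = 2.680.
True-score variance = ρ_V + ρ_A + 2·0.34, so 0.7910 = (0.67 + ρ_A + 0.68) / 2.680.
ρ_A = 0.7910·2.680 − 0.67 − 0.68 = 0.770.

0.770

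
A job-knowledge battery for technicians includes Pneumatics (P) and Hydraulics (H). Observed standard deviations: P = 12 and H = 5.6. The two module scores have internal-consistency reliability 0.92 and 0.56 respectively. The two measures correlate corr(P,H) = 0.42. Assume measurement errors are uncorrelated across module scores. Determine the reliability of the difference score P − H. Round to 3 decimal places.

0.787

Var(P−H) = 12² + 5.6² − 2·12·5.6·0.42 = 175.36 − 56.448 = 118.912.
With uncorrelated errors the cross-covariances are all true-score covariance, so they carry over unchanged; only the diagonal terms shrink to ρᵢσᵢ².
True-score variance = [12²·0.92 + 5.6²·0.56] − 56.448 = 150.042 − 56.448 = 93.5936.
Reliability = 93.5936 / 118.912 = 0.787.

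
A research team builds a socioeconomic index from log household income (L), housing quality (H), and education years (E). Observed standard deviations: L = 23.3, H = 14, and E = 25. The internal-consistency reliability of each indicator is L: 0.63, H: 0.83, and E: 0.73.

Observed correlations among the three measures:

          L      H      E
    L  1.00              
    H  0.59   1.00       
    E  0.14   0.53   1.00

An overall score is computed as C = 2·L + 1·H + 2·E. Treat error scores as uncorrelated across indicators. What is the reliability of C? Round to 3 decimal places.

Var(C) = 2²·23.3² + 14² + 2²·25² + 2·[2·23.3·14·0.59 + 4·23.3·25·0.14 + 2·14·25·0.53] = 4867.56 + 2164.23 = 7031.79.
With uncorrelated errors the cross-covariances are all true-score covariance, so they carry over unchanged; only the diagonal terms shrink to ρᵢσᵢ².
True-score variance = [2²·23.3²·0.63 + 14²·0.83 + 2²·25²·0.73] + 2164.23 = 3355.76 + 2164.23 = 5519.99.
Reliability = 5519.99 / 7031.79 = 0.785.

0.785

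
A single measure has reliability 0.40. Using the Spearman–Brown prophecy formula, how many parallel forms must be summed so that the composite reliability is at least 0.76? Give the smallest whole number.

5

k ≥ ρ*(1−ρ₁)/(ρ₁(1−ρ*)) = 0.76·0.60 / (0.40·0.24) = 4.750.
Smallest integer k = 5.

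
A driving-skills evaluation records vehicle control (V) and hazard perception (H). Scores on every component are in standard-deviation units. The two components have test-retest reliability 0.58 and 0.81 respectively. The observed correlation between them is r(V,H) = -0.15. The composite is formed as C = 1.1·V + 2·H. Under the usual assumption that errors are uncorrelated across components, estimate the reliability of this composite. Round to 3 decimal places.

0.721

Var(C) = 1.1² + 2² + 2·[2.2·(-0.15)] = 5.21 − 0.66 = 4.55.
Under uncorrelated errors the observed covariances equal the true-score covariances, so only the own-variance terms attenuate.
True-score variance = [1.1²·0.58 + 2²·0.81] − 0.66 = 3.9418 − 0.66 = 3.2818.
Reliability = 3.2818 / 4.55 = 0.721.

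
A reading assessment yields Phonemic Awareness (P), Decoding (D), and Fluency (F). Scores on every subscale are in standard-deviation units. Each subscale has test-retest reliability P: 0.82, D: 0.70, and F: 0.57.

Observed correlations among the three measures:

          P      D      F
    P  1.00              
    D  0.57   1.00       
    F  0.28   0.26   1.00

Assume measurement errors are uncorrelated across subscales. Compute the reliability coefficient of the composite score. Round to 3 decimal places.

0.826

Var(P+D+F) = 3 + 2·[0.57 + 0.28 + 0.26] = 3 + 2.22 = 5.22.
With uncorrelated errors the cross-covariances are all true-score covariance, so they carry over unchanged; only the diagonal terms shrink to ρᵢσᵢ².
True-score variance = [0.82 + 0.70 + 0.57] + 2.22 = 2.09 + 2.22 = 4.31.
Reliability = 4.31 / 5.22 = 0.826.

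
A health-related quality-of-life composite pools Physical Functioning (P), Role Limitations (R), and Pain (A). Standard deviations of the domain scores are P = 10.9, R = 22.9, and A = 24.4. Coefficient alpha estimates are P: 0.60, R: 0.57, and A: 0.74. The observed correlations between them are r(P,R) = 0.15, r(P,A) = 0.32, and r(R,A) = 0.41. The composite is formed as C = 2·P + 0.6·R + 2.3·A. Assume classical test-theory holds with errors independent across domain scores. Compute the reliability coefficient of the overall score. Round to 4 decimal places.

0.7950

Var(C) = 2²·10.9² + 0.6²·22.9² + 2.3²·24.4² + 2·[1.2·10.9·22.9·0.15 + 4.6·10.9·24.4·0.32 + 1.38·22.9·24.4·0.41] = 3813.48 + 1505.14 = 5318.62.
Because errors are independent across components, Cov(Tᵢ,Tⱼ) = Cov(Xᵢ,Xⱼ); the off-diagonal part of the true-score variance is the same as above.
True-score variance = [2²·10.9²·0.60 + 0.6²·22.9²·0.57 + 2.3²·24.4²·0.74] + 1505.14 = 2723.35 + 1505.14 = 4228.49.
Reliability = 4228.49 / 5318.62 = 0.7950.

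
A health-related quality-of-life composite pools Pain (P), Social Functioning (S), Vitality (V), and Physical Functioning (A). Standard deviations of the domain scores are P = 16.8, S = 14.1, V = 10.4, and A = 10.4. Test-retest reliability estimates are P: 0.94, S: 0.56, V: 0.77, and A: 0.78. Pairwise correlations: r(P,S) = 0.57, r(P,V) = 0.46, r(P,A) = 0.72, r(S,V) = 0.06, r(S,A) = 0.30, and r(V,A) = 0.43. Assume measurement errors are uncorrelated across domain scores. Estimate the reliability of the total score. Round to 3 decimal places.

0.903

Var(P+S+V+A) = 16.8² + 14.1² + 10.4² + 10.4² + 2·[16.8·14.1·0.57 + 16.8·10.4·0.46 + 16.8·10.4·0.72 + 14.1·10.4·0.06 + 14.1·10.4·0.30 + 10.4·10.4·0.43] = 697.37 + 880.981 = 1578.35.
Because errors are independent across components, Cov(Tᵢ,Tⱼ) = Cov(Xᵢ,Xⱼ); the off-diagonal part of the true-score variance is the same as above.
True-score variance = [16.8²·0.94 + 14.1²·0.56 + 10.4²·0.77 + 10.4²·0.78] + 880.981 = 544.287 + 880.981 = 1425.27.
Reliability = 1425.27 / 1578.35 = 0.903.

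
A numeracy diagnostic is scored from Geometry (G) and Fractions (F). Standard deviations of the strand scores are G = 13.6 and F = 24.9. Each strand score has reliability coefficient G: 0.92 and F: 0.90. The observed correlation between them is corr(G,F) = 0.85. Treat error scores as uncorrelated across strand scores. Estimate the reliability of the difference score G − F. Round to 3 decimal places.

Var(G−F) = 13.6² + 24.9² − 2·13.6·24.9·0.85 = 804.97 − 575.688 = 229.282.
Because errors are independent across components, Cov(Tᵢ,Tⱼ) = Cov(Xᵢ,Xⱼ); the off-diagonal part of the true-score variance is the same as above.
True-score variance = [13.6²·0.92 + 24.9²·0.90] − 575.688 = 728.172 − 575.688 = 152.484.
Reliability = 152.484 / 229.282 = 0.665.

0.665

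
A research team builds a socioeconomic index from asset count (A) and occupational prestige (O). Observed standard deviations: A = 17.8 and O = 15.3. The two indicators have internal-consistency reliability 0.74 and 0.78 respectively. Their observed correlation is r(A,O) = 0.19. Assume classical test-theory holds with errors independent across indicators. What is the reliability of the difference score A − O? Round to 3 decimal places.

0.701

Var(A−O) = 17.8² + 15.3² − 2·17.8·15.3·0.19 = 550.93 − 103.489 = 447.441.
Under uncorrelated errors the observed covariances equal the true-score covariances, so only the own-variance terms attenuate.
True-score variance = [17.8²·0.74 + 15.3²·0.78] − 103.489 = 417.052 − 103.489 = 313.563.
Reliability = 313.563 / 447.441 = 0.701.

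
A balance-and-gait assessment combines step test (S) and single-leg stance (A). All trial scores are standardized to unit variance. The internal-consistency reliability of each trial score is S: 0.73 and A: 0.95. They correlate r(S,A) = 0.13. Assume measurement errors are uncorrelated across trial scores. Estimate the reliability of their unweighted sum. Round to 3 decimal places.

0.858

Var(S+A) = 2 + 2·[0.13] = 2 + 0.26 = 2.26.
Because errors are independent across components, Cov(Tᵢ,Tⱼ) = Cov(Xᵢ,Xⱼ); the off-diagonal part of the true-score variance is the same as above.
True-score variance = [0.73 + 0.95] + 0.26 = 1.68 + 0.26 = 1.94.
Reliability = 1.94 / 2.26 = 0.858.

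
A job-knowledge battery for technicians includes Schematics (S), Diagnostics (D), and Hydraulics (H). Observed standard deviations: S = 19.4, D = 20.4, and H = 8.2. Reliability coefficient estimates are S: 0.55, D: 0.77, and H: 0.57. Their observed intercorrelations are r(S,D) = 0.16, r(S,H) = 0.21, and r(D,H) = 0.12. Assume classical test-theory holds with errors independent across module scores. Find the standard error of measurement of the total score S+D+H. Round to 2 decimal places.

Var(total) = 859.76 + 233.604 = 1093.36.
True-score variance = 565.768 + 233.604 = 799.372, so reliability = 0.7311.
Error variance = 1093.36 − 799.372 = 293.992; SEM = √293.992 = 17.15.

17.15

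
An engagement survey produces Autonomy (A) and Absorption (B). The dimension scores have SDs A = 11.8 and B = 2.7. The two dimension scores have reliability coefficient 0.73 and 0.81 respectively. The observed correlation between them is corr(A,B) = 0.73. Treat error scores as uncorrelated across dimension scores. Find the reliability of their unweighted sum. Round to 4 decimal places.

0.7981

Var(A+B) = 11.8² + 2.7² + 2·[11.8·2.7·0.73] = 146.53 + 46.5156 = 193.046.
With uncorrelated errors the cross-covariances are all true-score covariance, so they carry over unchanged; only the diagonal terms shrink to ρᵢσᵢ².
True-score variance = [11.8²·0.73 + 2.7²·0.81] + 46.5156 = 107.55 + 46.5156 = 154.066.
Reliability = 154.066 / 193.046 = 0.7981.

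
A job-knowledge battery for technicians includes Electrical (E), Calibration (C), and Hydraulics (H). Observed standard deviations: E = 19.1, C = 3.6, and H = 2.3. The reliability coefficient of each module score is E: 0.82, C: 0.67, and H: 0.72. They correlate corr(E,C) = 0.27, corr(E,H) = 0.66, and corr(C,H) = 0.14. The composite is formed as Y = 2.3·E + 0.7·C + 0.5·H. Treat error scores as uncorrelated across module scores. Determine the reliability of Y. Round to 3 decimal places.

Var(Y) = 2.3²·19.1² + 0.7²·3.6² + 0.5²·2.3² + 2·[1.61·19.1·3.6·0.27 + 1.15·19.1·2.3·0.66 + 0.35·3.6·2.3·0.14] = 1937.52 + 127.277 = 2064.79.
Because errors are independent across components, Cov(Tᵢ,Tⱼ) = Cov(Xᵢ,Xⱼ); the off-diagonal part of the true-score variance is the same as above.
True-score variance = [2.3²·19.1²·0.82 + 0.7²·3.6²·0.67 + 0.5²·2.3²·0.72] + 127.277 = 1587.68 + 127.277 = 1714.96.
Reliability = 1714.96 / 2064.79 = 0.831.

0.831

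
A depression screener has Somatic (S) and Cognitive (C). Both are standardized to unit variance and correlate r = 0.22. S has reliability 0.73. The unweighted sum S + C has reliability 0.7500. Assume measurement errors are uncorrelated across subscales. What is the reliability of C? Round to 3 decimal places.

Var(S+C) = 2 + 2·0.22 = 2.440.
True-score variance = ρ_S + ρ_C + 2·0.22, so 0.7500 = (0.73 + ρ_C + 0.44) / 2.440.
ρ_C = 0.7500·2.440 − 0.73 − 0.44 = 0.660.

0.660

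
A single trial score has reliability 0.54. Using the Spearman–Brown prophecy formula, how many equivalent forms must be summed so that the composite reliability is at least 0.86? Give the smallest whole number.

k ≥ ρ*(1−ρ₁)/(ρ₁(1−ρ*)) = 0.86·0.46 / (0.54·0.14) = 5.233.
Smallest integer k = 6.

6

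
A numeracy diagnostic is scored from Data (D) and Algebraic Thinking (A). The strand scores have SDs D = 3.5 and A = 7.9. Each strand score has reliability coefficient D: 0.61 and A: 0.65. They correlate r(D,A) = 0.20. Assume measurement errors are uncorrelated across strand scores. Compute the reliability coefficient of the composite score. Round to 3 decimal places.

Var(D+A) = 3.5² + 7.9² + 2·[3.5·7.9·0.20] = 74.66 + 11.06 = 85.72.
Under uncorrelated errors the observed covariances equal the true-score covariances, so only the own-variance terms attenuate.
True-score variance = [3.5²·0.61 + 7.9²·0.65] + 11.06 = 48.039 + 11.06 = 59.099.
Reliability = 59.099 / 85.72 = 0.689.

0.689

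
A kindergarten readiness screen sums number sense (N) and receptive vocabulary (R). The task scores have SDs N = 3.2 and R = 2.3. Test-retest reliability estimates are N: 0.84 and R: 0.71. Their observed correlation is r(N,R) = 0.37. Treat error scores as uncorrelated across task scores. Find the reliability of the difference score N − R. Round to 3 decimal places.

0.685

Var(N−R) = 3.2² + 2.3² − 2·3.2·2.3·0.37 = 15.53 − 5.4464 = 10.0836.
Under uncorrelated errors the observed covariances equal the true-score covariances, so only the own-variance terms attenuate.
True-score variance = [3.2²·0.84 + 2.3²·0.71] − 5.4464 = 12.3575 − 5.4464 = 6.9111.
Reliability = 6.9111 / 10.0836 = 0.685.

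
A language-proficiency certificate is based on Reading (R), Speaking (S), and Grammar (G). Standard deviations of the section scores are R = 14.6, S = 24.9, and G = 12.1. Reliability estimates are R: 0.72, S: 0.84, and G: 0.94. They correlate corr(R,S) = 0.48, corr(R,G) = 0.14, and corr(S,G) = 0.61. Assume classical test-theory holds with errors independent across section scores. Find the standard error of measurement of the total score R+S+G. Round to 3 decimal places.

Var(total) = 979.58 + 766.037 = 1745.62.
True-score variance = 811.909 + 766.037 = 1577.95, so reliability = 0.9039.
Error variance = 1745.62 − 1577.95 = 167.671; SEM = √167.671 = 12.949.

12.949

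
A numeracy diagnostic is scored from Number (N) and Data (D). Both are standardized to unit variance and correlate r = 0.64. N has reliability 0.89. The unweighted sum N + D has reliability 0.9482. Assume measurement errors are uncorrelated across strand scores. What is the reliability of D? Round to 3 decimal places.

0.940

Var(N+D) = 2 + 2·0.64 = 3.280.
True-score variance = ρ_N + ρ_D + 2·0.64, so 0.9482 = (0.89 + ρ_D + 1.28) / 3.280.
ρ_D = 0.9482·3.280 − 0.89 − 1.28 = 0.940.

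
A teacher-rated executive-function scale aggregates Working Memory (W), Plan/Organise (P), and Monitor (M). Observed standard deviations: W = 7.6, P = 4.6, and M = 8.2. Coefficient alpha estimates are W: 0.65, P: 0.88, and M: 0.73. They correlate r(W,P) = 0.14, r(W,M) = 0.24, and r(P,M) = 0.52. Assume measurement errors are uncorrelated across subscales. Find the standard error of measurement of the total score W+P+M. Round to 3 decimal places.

Var(total) = 146.16 + 78.9312 = 225.091.
True-score variance = 105.25 + 78.9312 = 184.181, so reliability = 0.8183.
Error variance = 225.091 − 184.181 = 40.91; SEM = √40.91 = 6.396.

6.396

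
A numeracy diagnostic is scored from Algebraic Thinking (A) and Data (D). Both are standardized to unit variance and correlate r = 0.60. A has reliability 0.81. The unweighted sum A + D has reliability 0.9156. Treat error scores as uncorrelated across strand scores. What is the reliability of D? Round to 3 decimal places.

Var(A+D) = 2 + 2·0.60 = 3.200.
True-score variance = ρ_A + ρ_D + 2·0.60, so 0.9156 = (0.81 + ρ_D + 1.20) / 3.200.
ρ_D = 0.9156·3.200 − 0.81 − 1.20 = 0.920.

0.920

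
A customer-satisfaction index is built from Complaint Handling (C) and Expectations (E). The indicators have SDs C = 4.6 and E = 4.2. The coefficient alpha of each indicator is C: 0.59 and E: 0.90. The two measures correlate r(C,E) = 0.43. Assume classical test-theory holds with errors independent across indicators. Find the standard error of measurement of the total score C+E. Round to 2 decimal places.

3.23

Var(total) = 38.8 + 16.6152 = 55.4152.
True-score variance = 28.3604 + 16.6152 = 44.9756, so reliability = 0.8116.
Error variance = 55.4152 − 44.9756 = 10.4396; SEM = √10.4396 = 3.23.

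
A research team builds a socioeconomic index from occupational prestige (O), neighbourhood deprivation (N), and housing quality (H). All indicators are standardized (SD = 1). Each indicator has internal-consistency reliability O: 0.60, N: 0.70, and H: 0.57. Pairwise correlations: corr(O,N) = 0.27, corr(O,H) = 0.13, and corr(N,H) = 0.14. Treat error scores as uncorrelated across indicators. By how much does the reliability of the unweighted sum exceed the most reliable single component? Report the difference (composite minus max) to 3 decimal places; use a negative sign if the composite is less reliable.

Var(sum) = 3 + 1.08 = 4.08; true-score variance = 1.87 + 1.08 = 2.95; composite reliability = 0.7230.
Max component reliability = 0.7000.
Difference = 0.7230 − 0.7000 = 0.023.

0.023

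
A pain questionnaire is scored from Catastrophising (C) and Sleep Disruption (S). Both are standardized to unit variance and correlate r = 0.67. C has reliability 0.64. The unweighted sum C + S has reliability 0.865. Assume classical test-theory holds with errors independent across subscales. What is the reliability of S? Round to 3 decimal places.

0.909

Var(C+S) = 2 + 2·0.67 = 3.340.
True-score variance = ρ_C + ρ_S + 2·0.67, so 0.865 = (0.64 + ρ_S + 1.34) / 3.340.
ρ_S = 0.865·3.340 − 0.64 − 1.34 = 0.909.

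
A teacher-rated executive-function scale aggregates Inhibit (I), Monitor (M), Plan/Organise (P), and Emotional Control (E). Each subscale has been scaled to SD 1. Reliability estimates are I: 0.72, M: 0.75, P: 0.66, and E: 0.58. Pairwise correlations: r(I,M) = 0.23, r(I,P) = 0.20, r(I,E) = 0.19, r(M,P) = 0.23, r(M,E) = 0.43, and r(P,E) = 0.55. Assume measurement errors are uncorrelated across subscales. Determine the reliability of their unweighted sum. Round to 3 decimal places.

0.832

Var(I+M+P+E) = 4 + 2·[0.23 + 0.20 + 0.19 + 0.23 + 0.43 + 0.55] = 4 + 3.66 = 7.66.
With uncorrelated errors the cross-covariances are all true-score covariance, so they carry over unchanged; only the diagonal terms shrink to ρᵢσᵢ².
True-score variance = [0.72 + 0.75 + 0.66 + 0.58] + 3.66 = 2.71 + 3.66 = 6.37.
Reliability = 6.37 / 7.66 = 0.832.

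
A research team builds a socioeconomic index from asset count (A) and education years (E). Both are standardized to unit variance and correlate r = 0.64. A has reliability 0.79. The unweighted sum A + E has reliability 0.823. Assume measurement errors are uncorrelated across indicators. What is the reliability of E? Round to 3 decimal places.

0.629

Var(A+E) = 2 + 2·0.64 = 3.280.
True-score variance = ρ_A + ρ_E + 2·0.64, so 0.823 = (0.79 + ρ_E + 1.28) / 3.280.
ρ_E = 0.823·3.280 − 0.79 − 1.28 = 0.629.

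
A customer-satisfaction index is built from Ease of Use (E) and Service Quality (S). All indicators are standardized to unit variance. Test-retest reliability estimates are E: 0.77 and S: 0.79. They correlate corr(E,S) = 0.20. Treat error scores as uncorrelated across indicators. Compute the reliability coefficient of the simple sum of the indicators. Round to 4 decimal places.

Var(E+S) = 2 + 2·[0.20] = 2 + 0.4 = 2.4.
Under uncorrelated errors the observed covariances equal the true-score covariances, so only the own-variance terms attenuate.
True-score variance = [0.77 + 0.79] + 0.4 = 1.56 + 0.4 = 1.96.
Reliability = 1.96 / 2.4 = 0.8167.

0.8167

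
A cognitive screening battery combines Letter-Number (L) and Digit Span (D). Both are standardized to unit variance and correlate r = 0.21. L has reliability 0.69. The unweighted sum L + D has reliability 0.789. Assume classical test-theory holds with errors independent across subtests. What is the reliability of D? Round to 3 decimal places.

0.799

Var(L+D) = 2 + 2·0.21 = 2.420.
True-score variance = ρ_L + ρ_D + 2·0.21, so 0.789 = (0.69 + ρ_D + 0.42) / 2.420.
ρ_D = 0.789·2.420 − 0.69 − 0.42 = 0.799.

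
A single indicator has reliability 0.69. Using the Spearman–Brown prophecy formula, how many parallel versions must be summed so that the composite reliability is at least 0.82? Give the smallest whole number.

k ≥ ρ*(1−ρ₁)/(ρ₁(1−ρ*)) = 0.82·0.31 / (0.69·0.18) = 2.047.
Smallest integer k = 3.

3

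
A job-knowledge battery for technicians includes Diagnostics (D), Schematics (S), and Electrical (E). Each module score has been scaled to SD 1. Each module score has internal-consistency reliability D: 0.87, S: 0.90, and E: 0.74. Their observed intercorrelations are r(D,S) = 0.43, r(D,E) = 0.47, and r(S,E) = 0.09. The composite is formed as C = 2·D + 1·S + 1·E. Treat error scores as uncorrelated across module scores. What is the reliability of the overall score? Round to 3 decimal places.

0.910

Var(C) = 2² + 1 + 1 + 2·[2·0.43 + 2·0.47 + 0.09] = 6 + 3.78 = 9.78.
Because errors are independent across components, Cov(Tᵢ,Tⱼ) = Cov(Xᵢ,Xⱼ); the off-diagonal part of the true-score variance is the same as above.
True-score variance = [2²·0.87 + 0.90 + 0.74] + 3.78 = 5.12 + 3.78 = 8.9.
Reliability = 8.9 / 9.78 = 0.910.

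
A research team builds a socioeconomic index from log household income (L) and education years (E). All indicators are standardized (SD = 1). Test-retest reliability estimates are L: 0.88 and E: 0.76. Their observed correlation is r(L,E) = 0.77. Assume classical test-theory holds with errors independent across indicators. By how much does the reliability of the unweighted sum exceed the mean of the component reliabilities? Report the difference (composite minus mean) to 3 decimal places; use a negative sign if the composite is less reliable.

0.078

Var(sum) = 2 + 1.54 = 3.54; true-score variance = 1.64 + 1.54 = 3.18; composite reliability = 0.8983.
Mean component reliability = 0.8200.
Difference = 0.8983 − 0.8200 = 0.078.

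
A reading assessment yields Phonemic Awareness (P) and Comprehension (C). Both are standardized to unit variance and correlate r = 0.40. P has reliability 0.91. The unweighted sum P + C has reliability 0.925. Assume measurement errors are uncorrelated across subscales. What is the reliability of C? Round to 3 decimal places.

0.880

Var(P+C) = 2 + 2·0.40 = 2.800.
True-score variance = ρ_P + ρ_C + 2·0.40, so 0.925 = (0.91 + ρ_C + 0.80) / 2.800.
ρ_C = 0.925·2.800 − 0.91 − 0.80 = 0.880.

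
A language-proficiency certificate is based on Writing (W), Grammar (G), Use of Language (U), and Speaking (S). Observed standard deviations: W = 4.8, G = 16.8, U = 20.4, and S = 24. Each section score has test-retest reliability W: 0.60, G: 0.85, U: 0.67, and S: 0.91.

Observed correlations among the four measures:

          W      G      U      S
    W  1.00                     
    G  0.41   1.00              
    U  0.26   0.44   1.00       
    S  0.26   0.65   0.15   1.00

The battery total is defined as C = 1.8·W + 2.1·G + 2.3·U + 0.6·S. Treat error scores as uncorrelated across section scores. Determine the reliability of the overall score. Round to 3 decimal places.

Var(C) = 1.8²·4.8² + 2.1²·16.8² + 2.3²·20.4² + 0.6²·24² + 2·[3.78·4.8·16.8·0.41 + 4.14·4.8·20.4·0.26 + 1.08·4.8·24·0.26 + 4.83·16.8·20.4·0.44 + 1.26·16.8·24·0.65 + 1.38·20.4·24·0.15] = 3728.17 + 2845.28 = 6573.46.
Under uncorrelated errors the observed covariances equal the true-score covariances, so only the own-variance terms attenuate.
True-score variance = [1.8²·4.8²·0.60 + 2.1²·16.8²·0.85 + 2.3²·20.4²·0.67 + 0.6²·24²·0.91] + 2845.28 = 2766.46 + 2845.28 = 5611.74.
Reliability = 5611.74 / 6573.46 = 0.854.

0.854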